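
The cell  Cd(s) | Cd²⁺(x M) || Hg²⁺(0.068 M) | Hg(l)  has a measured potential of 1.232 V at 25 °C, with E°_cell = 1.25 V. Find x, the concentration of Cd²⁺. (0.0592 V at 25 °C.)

From the Nernst equation, log Q = n(E° − E)/0.0592 = 2(1.25 − 1.232)/0.0592 = 0.608, so Q = 4.06.
With Q = [Cd²⁺]/[Hg²⁺] and the known concentrations, [Cd²⁺] in the numerator gives [Cd²⁺] = 0.28 M.

0.28 M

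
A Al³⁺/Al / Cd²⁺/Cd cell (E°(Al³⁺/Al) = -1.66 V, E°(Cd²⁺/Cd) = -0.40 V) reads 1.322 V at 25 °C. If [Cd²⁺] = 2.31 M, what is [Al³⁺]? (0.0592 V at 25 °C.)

0.0025 M

From the Nernst equation, log Q = n(E° − E)/0.0592 = 6(1.26 − 1.322)/0.0592 = -6.284, so Q = 5.2 × 10^-7.
With Q = [Al³⁺]^2/[Cd²⁺]^3 and the known concentrations, [Al³⁺]^2 in the numerator gives [Al³⁺] = 0.0025 M.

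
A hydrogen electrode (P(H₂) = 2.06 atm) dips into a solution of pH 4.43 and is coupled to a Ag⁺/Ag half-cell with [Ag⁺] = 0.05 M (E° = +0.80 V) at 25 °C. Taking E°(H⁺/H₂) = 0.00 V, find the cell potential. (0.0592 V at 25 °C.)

0.99 V

The Ag⁺/Ag couple is the cathode, so E°_cell = 0.80 V; n = 2.
[H⁺] = 10^(−4.43) = 3.7 × 10^-5 M, and Q = [H⁺]^2 / ([Ag⁺]^2·P(H₂)) = 2.68 × 10^-7.
E = E° − (0.0592/2) log Q = 0.80 − (0.0592/2)(-6.572) = 0.995 V.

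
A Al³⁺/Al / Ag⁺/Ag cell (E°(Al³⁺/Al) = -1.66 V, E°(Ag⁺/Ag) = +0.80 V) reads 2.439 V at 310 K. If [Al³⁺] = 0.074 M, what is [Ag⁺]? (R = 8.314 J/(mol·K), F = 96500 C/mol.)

0.19 M

From the Nernst equation, ln Q = nF(E° − E)/RT = 3×96500×(2.46 − 2.439)/(8.314×310) = 2.359, so Q = 10.6.
With Q = [Al³⁺]/[Ag⁺]^3 and the known concentrations, [Ag⁺]^3 in the denominator gives [Ag⁺] = 0.19 M.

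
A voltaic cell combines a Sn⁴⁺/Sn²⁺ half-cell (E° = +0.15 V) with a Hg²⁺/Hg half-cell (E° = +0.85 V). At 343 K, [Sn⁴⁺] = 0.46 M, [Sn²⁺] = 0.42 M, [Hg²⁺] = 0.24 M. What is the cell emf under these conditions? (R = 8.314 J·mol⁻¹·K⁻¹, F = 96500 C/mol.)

The Hg²⁺/Hg couple has the higher reduction potential and acts as the cathode, so E°_cell = +0.85 − (+0.15) = 0.70 V.
Balancing electrons gives n = 2; the reaction quotient is Q = [Sn⁴⁺]/([Sn²⁺]·[Hg²⁺]) = 4.56.
E = E° − (RT/nF) ln Q = 0.70 − (8.314×343)/(2×96500) × (1.518) = 0.700 − 0.022 = 0.678 V.

0.678 V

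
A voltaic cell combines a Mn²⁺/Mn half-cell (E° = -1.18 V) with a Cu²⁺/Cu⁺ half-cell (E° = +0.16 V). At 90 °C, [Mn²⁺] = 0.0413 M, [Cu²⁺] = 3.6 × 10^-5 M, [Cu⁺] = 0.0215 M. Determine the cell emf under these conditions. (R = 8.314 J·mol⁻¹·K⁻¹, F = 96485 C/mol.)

1.19 V

The Cu²⁺/Cu⁺ couple has the higher reduction potential and acts as the cathode, so E°_cell = +0.16 − (-1.18) = 1.34 V.
Balancing electrons gives n = 2; the reaction quotient is Q = [Mn²⁺]·[Cu⁺]^2/[Cu²⁺]^2 = 1.47 × 10^4.
E = E° − (RT/nF) ln Q = 1.34 − (8.314×363)/(2×96485) × (9.598) = 1.340 − 0.150 = 1.190 V.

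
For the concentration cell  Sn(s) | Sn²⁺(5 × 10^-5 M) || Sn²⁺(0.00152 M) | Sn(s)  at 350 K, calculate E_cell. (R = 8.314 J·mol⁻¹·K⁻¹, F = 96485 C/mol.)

0.051 V

Both half-cells are Sn²⁺/Sn, so E°_cell = 0. The concentrated side is the cathode; the cell reaction moves Sn²⁺ from high to low concentration with n = 2.
Q = [Sn²⁺]_dilute/[Sn²⁺]_conc = 5 × 10^-5/0.00152 = 0.0329.
E = 0 − (RT/nF) ln Q = −((8.314×350)/(2×96485))(-3.414) = 0.0515 V.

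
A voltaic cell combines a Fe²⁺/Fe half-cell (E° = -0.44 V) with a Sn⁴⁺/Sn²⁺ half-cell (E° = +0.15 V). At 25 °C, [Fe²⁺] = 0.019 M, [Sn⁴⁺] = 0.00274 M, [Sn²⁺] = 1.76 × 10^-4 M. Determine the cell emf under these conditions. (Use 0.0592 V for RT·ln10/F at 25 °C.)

The Sn⁴⁺/Sn²⁺ couple has the higher reduction potential and acts as the cathode, so E°_cell = +0.15 − (-0.44) = 0.59 V.
Balancing electrons gives n = 2; the reaction quotient is Q = [Fe²⁺]·[Sn²⁺]/[Sn⁴⁺] = 0.00122.
At 25 °C, E = E° − (0.0592/n) log Q = 0.59 − (0.0592/2)(-2.913) = 0.590 + 0.086 = 0.676 V.

0.676 V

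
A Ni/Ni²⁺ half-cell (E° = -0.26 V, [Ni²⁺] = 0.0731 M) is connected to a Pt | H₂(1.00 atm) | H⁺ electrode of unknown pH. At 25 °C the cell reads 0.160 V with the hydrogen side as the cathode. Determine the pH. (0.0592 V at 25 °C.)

pH = 2.26

E°_cell = 0.26 V and n = 2.
log Q = n(E° − E)/0.0592 = 2×(0.26 − 0.160)/0.0592 = 3.378.
With Q = [Ni²⁺]·P(H₂) / [H⁺]^2, solving for [H⁺] gives log[H⁺] = -2.257, so pH = 2.26.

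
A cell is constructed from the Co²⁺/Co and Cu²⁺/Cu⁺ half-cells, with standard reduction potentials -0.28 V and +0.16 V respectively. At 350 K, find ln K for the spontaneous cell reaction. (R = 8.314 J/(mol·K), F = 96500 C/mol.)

E°_cell = +0.16 − (-0.28) = 0.44 V, with n = 2 electrons transferred.
At equilibrium E = 0, so the Nernst equation gives ln K = nFE°/RT = (2)(96500)(0.44)/((8.314)(350)) = 29.18.

ln K = 29.2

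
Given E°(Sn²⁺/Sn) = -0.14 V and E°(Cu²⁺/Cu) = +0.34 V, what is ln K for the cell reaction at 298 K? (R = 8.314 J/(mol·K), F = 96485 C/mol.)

E°_cell = +0.34 − (-0.14) = 0.48 V, with n = 2 electrons transferred.
At equilibrium E = 0, so the Nernst equation gives ln K = nFE°/RT = (2)(96485)(0.48)/((8.314)(298)) = 37.39.

ln K = 37.4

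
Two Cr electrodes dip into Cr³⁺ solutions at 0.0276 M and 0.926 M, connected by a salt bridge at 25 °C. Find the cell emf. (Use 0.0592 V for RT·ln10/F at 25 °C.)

Both half-cells are Cr³⁺/Cr, so E°_cell = 0. The concentrated side is the cathode; the cell reaction moves Cr³⁺ from high to low concentration with n = 3.
Q = [Cr³⁺]_dilute/[Cr³⁺]_conc = 0.0276/0.926 = 0.0298.
E = 0 − (0.0592/3) log Q = −(0.0592/3)(-1.526) = 0.0301 V.

0.030 V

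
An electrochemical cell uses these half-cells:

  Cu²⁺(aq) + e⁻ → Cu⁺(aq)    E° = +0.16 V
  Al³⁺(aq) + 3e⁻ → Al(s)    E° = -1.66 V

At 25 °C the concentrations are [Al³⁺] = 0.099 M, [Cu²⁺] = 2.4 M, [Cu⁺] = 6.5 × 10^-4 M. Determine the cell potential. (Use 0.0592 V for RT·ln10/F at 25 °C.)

2.05 V

The Cu²⁺/Cu⁺ couple has the higher reduction potential and acts as the cathode, so E°_cell = +0.16 − (-1.66) = 1.82 V.
Balancing electrons gives n = 3; the reaction quotient is Q = [Al³⁺]·[Cu⁺]^3/[Cu²⁺]^3 = 1.97 × 10^-12.
At 25 °C, E = E° − (0.0592/n) log Q = 1.82 − (0.0592/3)(-11.706) = 1.820 + 0.231 = 2.051 V.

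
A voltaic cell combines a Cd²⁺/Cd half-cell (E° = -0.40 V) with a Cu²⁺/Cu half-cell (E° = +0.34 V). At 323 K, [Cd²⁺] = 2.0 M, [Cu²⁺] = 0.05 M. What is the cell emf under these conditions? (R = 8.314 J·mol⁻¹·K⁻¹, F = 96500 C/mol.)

0.689 V

The Cu²⁺/Cu couple has the higher reduction potential and acts as the cathode, so E°_cell = +0.34 − (-0.40) = 0.74 V.
Balancing electrons gives n = 2; the reaction quotient is Q = [Cd²⁺]/[Cu²⁺] = 40.0.
E = E° − (RT/nF) ln Q = 0.74 − (8.314×323)/(2×96500) × (3.689) = 0.740 − 0.051 = 0.689 V.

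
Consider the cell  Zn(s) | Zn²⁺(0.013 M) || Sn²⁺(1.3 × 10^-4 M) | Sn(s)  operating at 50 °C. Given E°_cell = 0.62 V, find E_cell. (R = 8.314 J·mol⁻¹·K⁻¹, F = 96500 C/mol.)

Balancing electrons gives n = 2; the reaction quotient is Q = [Zn²⁺]/[Sn²⁺] = 100.
E = E° − (RT/nF) ln Q = 0.62 − (8.314×323)/(2×96500) × (4.605) = 0.620 − 0.064 = 0.556 V.

0.556 V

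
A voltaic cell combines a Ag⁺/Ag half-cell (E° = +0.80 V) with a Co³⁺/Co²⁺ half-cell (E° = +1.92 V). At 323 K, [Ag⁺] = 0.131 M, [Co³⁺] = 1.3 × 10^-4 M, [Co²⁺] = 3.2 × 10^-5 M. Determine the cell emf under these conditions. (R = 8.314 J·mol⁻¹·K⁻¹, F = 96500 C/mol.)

1.22 V

The Co³⁺/Co²⁺ couple has the higher reduction potential and acts as the cathode, so E°_cell = +1.92 − (+0.80) = 1.12 V.
Balancing electrons gives n = 1; the reaction quotient is Q = [Ag⁺]·[Co²⁺]/[Co³⁺] = 0.0322.
E = E° − (RT/nF) ln Q = 1.12 − (8.314×323)/(1×96500) × (-3.434) = 1.120 + 0.096 = 1.216 V.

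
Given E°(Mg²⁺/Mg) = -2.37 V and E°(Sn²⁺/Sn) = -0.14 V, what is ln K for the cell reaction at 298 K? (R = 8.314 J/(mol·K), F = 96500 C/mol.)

E°_cell = -0.14 − (-2.37) = 2.23 V, with n = 2 electrons transferred.
At equilibrium E = 0, so the Nernst equation gives ln K = nFE°/RT = (2)(96500)(2.23)/((8.314)(298)) = 173.71.

ln K = 173.7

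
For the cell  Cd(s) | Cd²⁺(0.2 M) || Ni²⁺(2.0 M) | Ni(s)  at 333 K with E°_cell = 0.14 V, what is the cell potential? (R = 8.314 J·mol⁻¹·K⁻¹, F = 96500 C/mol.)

Balancing electrons gives n = 2; the reaction quotient is Q = [Cd²⁺]/[Ni²⁺] = 0.100.
E = E° − (RT/nF) ln Q = 0.14 − (8.314×333)/(2×96500) × (-2.303) = 0.140 + 0.033 = 0.173 V.

0.173 V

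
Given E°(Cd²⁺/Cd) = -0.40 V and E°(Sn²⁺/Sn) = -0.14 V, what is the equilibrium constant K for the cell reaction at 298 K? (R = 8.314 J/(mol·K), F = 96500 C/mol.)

6.3 × 10^8

E°_cell = -0.14 − (-0.40) = 0.26 V, with n = 2 electrons transferred.
At equilibrium E = 0, so the Nernst equation gives ln K = nFE°/RT = (2)(96500)(0.26)/((8.314)(298)) = 20.25.
K = e^20.25 = 6.3 × 10^8.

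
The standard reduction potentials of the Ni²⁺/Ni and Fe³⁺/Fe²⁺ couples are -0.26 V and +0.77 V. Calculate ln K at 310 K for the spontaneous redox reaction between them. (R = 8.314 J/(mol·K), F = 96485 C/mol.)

E°_cell = +0.77 − (-0.26) = 1.03 V, with n = 2 electrons transferred.
At equilibrium E = 0, so the Nernst equation gives ln K = nFE°/RT = (2)(96485)(1.03)/((8.314)(310)) = 77.12.

ln K = 77.1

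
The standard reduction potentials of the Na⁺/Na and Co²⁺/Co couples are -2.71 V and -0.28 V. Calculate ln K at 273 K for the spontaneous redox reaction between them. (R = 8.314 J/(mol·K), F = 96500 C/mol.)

ln K = 206.6

E°_cell = -0.28 − (-2.71) = 2.43 V, with n = 2 electrons transferred.
At equilibrium E = 0, so the Nernst equation gives ln K = nFE°/RT = (2)(96500)(2.43)/((8.314)(273)) = 206.63.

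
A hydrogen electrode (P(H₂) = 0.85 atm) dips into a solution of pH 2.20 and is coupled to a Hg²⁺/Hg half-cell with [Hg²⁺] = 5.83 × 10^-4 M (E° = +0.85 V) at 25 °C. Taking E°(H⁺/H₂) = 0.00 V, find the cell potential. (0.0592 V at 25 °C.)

0.88 V

The Hg²⁺/Hg couple is the cathode, so E°_cell = 0.85 V; n = 2.
[H⁺] = 10^(−2.20) = 0.0063 M, and Q = [H⁺]^2 / ([Hg²⁺]·P(H₂)) = 0.0803.
E = E° − (0.0592/2) log Q = 0.85 − (0.0592/2)(-1.095) = 0.882 V.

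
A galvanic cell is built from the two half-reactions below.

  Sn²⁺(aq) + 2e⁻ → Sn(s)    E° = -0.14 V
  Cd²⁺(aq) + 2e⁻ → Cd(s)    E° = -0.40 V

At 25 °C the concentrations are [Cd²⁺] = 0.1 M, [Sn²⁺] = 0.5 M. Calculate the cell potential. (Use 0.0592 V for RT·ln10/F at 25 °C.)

0.281 V

The Sn²⁺/Sn couple has the higher reduction potential and acts as the cathode, so E°_cell = -0.14 − (-0.40) = 0.26 V.
Balancing electrons gives n = 2; the reaction quotient is Q = [Cd²⁺]/[Sn²⁺] = 0.200.
At 25 °C, E = E° − (0.0592/n) log Q = 0.26 − (0.0592/2)(-0.699) = 0.260 + 0.021 = 0.281 V.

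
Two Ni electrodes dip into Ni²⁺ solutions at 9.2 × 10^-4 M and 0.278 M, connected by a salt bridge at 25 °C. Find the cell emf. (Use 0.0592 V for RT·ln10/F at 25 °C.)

Both half-cells are Ni²⁺/Ni, so E°_cell = 0. The concentrated side is the cathode; the cell reaction moves Ni²⁺ from high to low concentration with n = 2.
Q = [Ni²⁺]_dilute/[Ni²⁺]_conc = 9.2 × 10^-4/0.278 = 0.00331.
E = 0 − (0.0592/2) log Q = −(0.0592/2)(-2.480) = 0.0734 V.

0.073 V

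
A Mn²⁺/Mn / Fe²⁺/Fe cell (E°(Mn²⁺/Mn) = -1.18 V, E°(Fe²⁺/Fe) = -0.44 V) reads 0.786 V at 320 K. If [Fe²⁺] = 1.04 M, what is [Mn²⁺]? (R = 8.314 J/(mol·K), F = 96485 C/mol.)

0.037 M

From the Nernst equation, ln Q = nF(E° − E)/RT = 2×96485×(0.74 − 0.786)/(8.314×320) = -3.336, so Q = 0.0356.
With Q = [Mn²⁺]/[Fe²⁺] and the known concentrations, [Mn²⁺] in the numerator gives [Mn²⁺] = 0.037 M.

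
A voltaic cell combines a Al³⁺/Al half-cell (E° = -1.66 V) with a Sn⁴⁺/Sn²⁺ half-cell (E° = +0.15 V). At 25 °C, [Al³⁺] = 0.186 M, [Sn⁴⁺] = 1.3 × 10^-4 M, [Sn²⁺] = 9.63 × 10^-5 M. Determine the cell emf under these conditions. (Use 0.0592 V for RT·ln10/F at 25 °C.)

1.83 V

The Sn⁴⁺/Sn²⁺ couple has the higher reduction potential and acts as the cathode, so E°_cell = +0.15 − (-1.66) = 1.81 V.
Balancing electrons gives n = 6; the reaction quotient is Q = [Al³⁺]^2·[Sn²⁺]^3/[Sn⁴⁺]^3 = 0.0141.
At 25 °C, E = E° − (0.0592/n) log Q = 1.81 − (0.0592/6)(-1.852) = 1.810 + 0.018 = 1.828 V.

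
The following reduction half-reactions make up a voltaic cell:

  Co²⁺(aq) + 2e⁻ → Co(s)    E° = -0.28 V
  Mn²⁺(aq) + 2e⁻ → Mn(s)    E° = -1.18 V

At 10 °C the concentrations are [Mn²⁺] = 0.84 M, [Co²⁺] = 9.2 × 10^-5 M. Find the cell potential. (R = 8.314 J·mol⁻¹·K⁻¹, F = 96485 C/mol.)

The Co²⁺/Co couple has the higher reduction potential and acts as the cathode, so E°_cell = -0.28 − (-1.18) = 0.90 V.
Balancing electrons gives n = 2; the reaction quotient is Q = [Mn²⁺]/[Co²⁺] = 9130.
E = E° − (RT/nF) ln Q = 0.90 − (8.314×283)/(2×96485) × (9.119) = 0.900 − 0.111 = 0.789 V.

0.789 V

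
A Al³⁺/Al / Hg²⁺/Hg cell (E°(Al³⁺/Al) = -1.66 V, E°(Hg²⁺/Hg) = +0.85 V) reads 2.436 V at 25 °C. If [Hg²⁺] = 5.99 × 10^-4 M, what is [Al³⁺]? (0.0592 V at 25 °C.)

From the Nernst equation, log Q = n(E° − E)/0.0592 = 6(2.51 − 2.436)/0.0592 = 7.500, so Q = 3.16 × 10^7.
With Q = [Al³⁺]^2/[Hg²⁺]^3 and the known concentrations, [Al³⁺]^2 in the numerator gives [Al³⁺] = 0.082 M.

0.082 M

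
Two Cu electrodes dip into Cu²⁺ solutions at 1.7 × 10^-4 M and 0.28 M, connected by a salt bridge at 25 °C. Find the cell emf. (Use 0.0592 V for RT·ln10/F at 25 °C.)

Both half-cells are Cu²⁺/Cu, so E°_cell = 0. The concentrated side is the cathode; the cell reaction moves Cu²⁺ from high to low concentration with n = 2.
Q = [Cu²⁺]_dilute/[Cu²⁺]_conc = 1.7 × 10^-4/0.28 = 6.07 × 10^-4.
E = 0 − (0.0592/2) log Q = −(0.0592/2)(-3.217) = 0.0952 V.

0.095 V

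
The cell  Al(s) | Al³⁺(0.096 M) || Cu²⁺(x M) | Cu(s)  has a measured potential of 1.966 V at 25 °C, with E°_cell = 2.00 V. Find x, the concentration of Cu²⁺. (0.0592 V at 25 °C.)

From the Nernst equation, log Q = n(E° − E)/0.0592 = 6(2.00 − 1.966)/0.0592 = 3.446, so Q = 2790.
With Q = [Al³⁺]^2/[Cu²⁺]^3 and the known concentrations, [Cu²⁺]^3 in the denominator gives [Cu²⁺] = 0.015 M.

0.015 M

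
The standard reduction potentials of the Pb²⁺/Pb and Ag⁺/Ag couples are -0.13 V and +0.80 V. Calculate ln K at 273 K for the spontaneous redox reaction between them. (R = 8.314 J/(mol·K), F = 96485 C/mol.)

E°_cell = +0.80 − (-0.13) = 0.93 V, with n = 2 electrons transferred.
At equilibrium E = 0, so the Nernst equation gives ln K = nFE°/RT = (2)(96485)(0.93)/((8.314)(273)) = 79.07.

ln K = 79.1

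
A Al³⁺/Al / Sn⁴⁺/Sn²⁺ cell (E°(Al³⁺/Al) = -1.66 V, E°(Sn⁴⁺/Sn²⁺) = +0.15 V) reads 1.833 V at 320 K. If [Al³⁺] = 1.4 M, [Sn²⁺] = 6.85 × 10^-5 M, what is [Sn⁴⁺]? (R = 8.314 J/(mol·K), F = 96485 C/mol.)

4.5 × 10^-4 M

From the Nernst equation, ln Q = nF(E° − E)/RT = 6×96485×(1.81 − 1.833)/(8.314×320) = -5.005, so Q = 0.00671.
With Q = [Al³⁺]^2·[Sn²⁺]^3/[Sn⁴⁺]^3 and the known concentrations, [Sn⁴⁺]^3 in the denominator gives [Sn⁴⁺] = 4.5 × 10^-4 M.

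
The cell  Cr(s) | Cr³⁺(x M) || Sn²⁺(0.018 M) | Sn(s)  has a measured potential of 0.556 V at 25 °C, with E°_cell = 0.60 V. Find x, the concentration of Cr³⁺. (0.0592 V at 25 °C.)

0.41 M

From the Nernst equation, log Q = n(E° − E)/0.0592 = 6(0.60 − 0.556)/0.0592 = 4.459, so Q = 2.88 × 10^4.
With Q = [Cr³⁺]^2/[Sn²⁺]^3 and the known concentrations, [Cr³⁺]^2 in the numerator gives [Cr³⁺] = 0.41 M.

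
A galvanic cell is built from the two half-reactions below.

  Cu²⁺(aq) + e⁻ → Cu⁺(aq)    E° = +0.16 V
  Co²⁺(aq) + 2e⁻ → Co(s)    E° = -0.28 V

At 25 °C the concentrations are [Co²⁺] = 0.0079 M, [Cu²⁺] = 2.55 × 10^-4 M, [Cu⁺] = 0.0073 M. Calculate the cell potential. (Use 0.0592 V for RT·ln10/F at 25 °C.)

0.416 V

The Cu²⁺/Cu⁺ couple has the higher reduction potential and acts as the cathode, so E°_cell = +0.16 − (-0.28) = 0.44 V.
Balancing electrons gives n = 2; the reaction quotient is Q = [Co²⁺]·[Cu⁺]^2/[Cu²⁺]^2 = 6.47.
At 25 °C, E = E° − (0.0592/n) log Q = 0.44 − (0.0592/2)(0.811) = 0.440 − 0.024 = 0.416 V.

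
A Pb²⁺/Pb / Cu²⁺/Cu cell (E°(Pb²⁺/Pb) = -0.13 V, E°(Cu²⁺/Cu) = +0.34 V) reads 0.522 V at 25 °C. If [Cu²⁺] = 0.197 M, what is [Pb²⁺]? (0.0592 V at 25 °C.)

From the Nernst equation, log Q = n(E° − E)/0.0592 = 2(0.47 − 0.522)/0.0592 = -1.757, so Q = 0.0175.
With Q = [Pb²⁺]/[Cu²⁺] and the known concentrations, [Pb²⁺] in the numerator gives [Pb²⁺] = 0.0034 M.

0.0034 M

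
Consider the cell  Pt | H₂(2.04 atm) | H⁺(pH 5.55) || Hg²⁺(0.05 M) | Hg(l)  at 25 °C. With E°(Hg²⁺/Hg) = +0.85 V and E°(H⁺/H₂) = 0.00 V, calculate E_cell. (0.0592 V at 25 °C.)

The Hg²⁺/Hg couple is the cathode, so E°_cell = 0.85 V; n = 2.
[H⁺] = 10^(−5.55) = 2.8 × 10^-6 M, and Q = [H⁺]^2 / ([Hg²⁺]·P(H₂)) = 7.79 × 10^-11.
E = E° − (0.0592/2) log Q = 0.85 − (0.0592/2)(-10.109) = 1.149 V.

1.15 V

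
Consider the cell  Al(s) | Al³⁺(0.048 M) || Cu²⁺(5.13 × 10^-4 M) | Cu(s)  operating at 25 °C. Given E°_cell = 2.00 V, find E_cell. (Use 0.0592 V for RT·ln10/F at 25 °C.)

Balancing electrons gives n = 6; the reaction quotient is Q = [Al³⁺]^2/[Cu²⁺]^3 = 1.71 × 10^7.
At 25 °C, E = E° − (0.0592/n) log Q = 2.00 − (0.0592/6)(7.232) = 2.000 − 0.071 = 1.929 V.

1.93 V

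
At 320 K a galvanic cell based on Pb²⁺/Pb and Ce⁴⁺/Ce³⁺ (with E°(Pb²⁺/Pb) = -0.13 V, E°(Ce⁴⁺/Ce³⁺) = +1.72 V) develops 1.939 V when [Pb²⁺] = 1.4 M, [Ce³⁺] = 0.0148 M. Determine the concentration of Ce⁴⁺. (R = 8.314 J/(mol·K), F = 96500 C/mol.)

0.44 M

From the Nernst equation, ln Q = nF(E° − E)/RT = 2×96500×(1.85 − 1.939)/(8.314×320) = -6.456, so Q = 0.00157.
With Q = [Pb²⁺]·[Ce³⁺]^2/[Ce⁴⁺]^2 and the known concentrations, [Ce⁴⁺]^2 in the denominator gives [Ce⁴⁺] = 0.44 M.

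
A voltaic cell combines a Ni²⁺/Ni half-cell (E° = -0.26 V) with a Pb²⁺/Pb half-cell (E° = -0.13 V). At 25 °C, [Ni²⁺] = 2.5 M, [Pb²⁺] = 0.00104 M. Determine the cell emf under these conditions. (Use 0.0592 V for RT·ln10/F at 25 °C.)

The Pb²⁺/Pb couple has the higher reduction potential and acts as the cathode, so E°_cell = -0.13 − (-0.26) = 0.13 V.
Balancing electrons gives n = 2; the reaction quotient is Q = [Ni²⁺]/[Pb²⁺] = 2400.
At 25 °C, E = E° − (0.0592/n) log Q = 0.13 − (0.0592/2)(3.381) = 0.130 − 0.100 = 0.030 V.

0.030 V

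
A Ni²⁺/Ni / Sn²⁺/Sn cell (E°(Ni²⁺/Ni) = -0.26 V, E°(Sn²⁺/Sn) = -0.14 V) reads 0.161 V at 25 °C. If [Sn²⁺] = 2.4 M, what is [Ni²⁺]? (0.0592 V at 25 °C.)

0.099 M

From the Nernst equation, log Q = n(E° − E)/0.0592 = 2(0.12 − 0.161)/0.0592 = -1.385, so Q = 0.0412.
With Q = [Ni²⁺]/[Sn²⁺] and the known concentrations, [Ni²⁺] in the numerator gives [Ni²⁺] = 0.099 M.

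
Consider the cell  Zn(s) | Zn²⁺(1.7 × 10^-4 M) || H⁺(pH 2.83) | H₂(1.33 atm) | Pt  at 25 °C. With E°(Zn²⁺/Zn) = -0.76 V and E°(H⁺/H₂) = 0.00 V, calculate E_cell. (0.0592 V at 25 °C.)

The hydrogen couple is the cathode, so E°_cell = 0.76 V; n = 2.
[H⁺] = 10^(−2.83) = 0.0015 M, and Q = [Zn²⁺]·P(H₂) / [H⁺]^2 = 103.
E = E° − (0.0592/2) log Q = 0.76 − (0.0592/2)(2.014) = 0.700 V.

0.70 V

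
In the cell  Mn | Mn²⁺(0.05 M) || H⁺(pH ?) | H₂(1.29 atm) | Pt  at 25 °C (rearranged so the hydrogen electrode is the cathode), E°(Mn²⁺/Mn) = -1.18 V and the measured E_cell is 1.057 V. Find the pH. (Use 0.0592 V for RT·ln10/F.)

pH = 2.67

E°_cell = 1.18 V and n = 2.
log Q = n(E° − E)/0.0592 = 2×(1.18 − 1.057)/0.0592 = 4.155.
With Q = [Mn²⁺]·P(H₂) / [H⁺]^2, solving for [H⁺] gives log[H⁺] = -2.673, so pH = 2.67.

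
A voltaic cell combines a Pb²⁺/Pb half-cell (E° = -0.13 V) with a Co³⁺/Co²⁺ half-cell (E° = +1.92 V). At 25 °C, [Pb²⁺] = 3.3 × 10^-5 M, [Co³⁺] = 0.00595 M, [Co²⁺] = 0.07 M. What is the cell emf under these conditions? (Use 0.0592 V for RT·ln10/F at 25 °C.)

The Co³⁺/Co²⁺ couple has the higher reduction potential and acts as the cathode, so E°_cell = +1.92 − (-0.13) = 2.05 V.
Balancing electrons gives n = 2; the reaction quotient is Q = [Pb²⁺]·[Co²⁺]^2/[Co³⁺]^2 = 0.00457.
At 25 °C, E = E° − (0.0592/n) log Q = 2.05 − (0.0592/2)(-2.340) = 2.050 + 0.069 = 2.119 V.

2.12 V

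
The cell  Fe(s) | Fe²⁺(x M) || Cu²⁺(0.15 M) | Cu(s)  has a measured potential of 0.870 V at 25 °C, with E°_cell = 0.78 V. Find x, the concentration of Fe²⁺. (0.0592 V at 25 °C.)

1.4 × 10^-4 M

From the Nernst equation, log Q = n(E° − E)/0.0592 = 2(0.78 − 0.870)/0.0592 = -3.041, so Q = 9.11 × 10^-4.
With Q = [Fe²⁺]/[Cu²⁺] and the known concentrations, [Fe²⁺] in the numerator gives [Fe²⁺] = 1.4 × 10^-4 M.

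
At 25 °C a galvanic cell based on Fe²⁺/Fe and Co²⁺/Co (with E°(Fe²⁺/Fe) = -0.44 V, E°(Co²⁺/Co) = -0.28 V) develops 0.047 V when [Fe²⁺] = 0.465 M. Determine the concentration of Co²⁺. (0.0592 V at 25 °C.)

7.1 × 10^-5 M

From the Nernst equation, log Q = n(E° − E)/0.0592 = 2(0.16 − 0.047)/0.0592 = 3.818, so Q = 6570.
With Q = [Fe²⁺]/[Co²⁺] and the known concentrations, [Co²⁺] in the denominator gives [Co²⁺] = 7.1 × 10^-5 M.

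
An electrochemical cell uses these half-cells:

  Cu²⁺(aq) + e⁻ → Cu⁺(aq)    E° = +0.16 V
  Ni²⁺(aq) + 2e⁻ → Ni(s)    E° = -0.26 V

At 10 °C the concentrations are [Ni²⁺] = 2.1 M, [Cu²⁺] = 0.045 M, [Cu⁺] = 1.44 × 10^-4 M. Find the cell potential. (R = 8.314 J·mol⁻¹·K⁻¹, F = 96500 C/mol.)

0.551 V

The Cu²⁺/Cu⁺ couple has the higher reduction potential and acts as the cathode, so E°_cell = +0.16 − (-0.26) = 0.42 V.
Balancing electrons gives n = 2; the reaction quotient is Q = [Ni²⁺]·[Cu⁺]^2/[Cu²⁺]^2 = 2.15 × 10^-5.
E = E° − (RT/nF) ln Q = 0.42 − (8.314×283)/(2×96500) × (-10.747) = 0.420 + 0.131 = 0.551 V.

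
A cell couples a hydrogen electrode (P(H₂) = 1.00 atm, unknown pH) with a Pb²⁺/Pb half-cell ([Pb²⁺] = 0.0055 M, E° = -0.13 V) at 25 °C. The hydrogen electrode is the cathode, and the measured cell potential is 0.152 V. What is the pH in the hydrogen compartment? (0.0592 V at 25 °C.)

E°_cell = 0.13 V and n = 2.
log Q = n(E° − E)/0.0592 = 2×(0.13 − 0.152)/0.0592 = -0.743.
With Q = [Pb²⁺]·P(H₂) / [H⁺]^2, solving for [H⁺] gives log[H⁺] = -0.758, so pH = 0.76.

pH = 0.76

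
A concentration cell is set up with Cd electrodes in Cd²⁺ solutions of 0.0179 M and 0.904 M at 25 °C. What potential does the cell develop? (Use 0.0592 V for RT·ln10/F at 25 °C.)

0.050 V

Both half-cells are Cd²⁺/Cd, so E°_cell = 0. The concentrated side is the cathode; the cell reaction moves Cd²⁺ from high to low concentration with n = 2.
Q = [Cd²⁺]_dilute/[Cd²⁺]_conc = 0.0179/0.904 = 0.0198.
E = 0 − (0.0592/2) log Q = −(0.0592/2)(-1.703) = 0.0504 V.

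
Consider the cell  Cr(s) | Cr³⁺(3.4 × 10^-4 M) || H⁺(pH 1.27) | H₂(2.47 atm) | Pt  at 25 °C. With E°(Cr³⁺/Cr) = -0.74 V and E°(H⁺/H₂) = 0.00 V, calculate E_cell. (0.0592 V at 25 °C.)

The hydrogen couple is the cathode, so E°_cell = 0.74 V; n = 6.
[H⁺] = 10^(−1.27) = 0.054 M, and Q = [Cr³⁺]^2·P(H₂)^3 / [H⁺]^6 = 72.6.
E = E° − (0.0592/6) log Q = 0.74 − (0.0592/6)(1.861) = 0.722 V.

0.72 V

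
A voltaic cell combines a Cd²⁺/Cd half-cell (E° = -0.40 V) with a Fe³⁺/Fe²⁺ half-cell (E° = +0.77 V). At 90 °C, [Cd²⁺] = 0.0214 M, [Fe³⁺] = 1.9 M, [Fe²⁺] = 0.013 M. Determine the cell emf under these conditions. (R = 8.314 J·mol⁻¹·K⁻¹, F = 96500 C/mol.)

The Fe³⁺/Fe²⁺ couple has the higher reduction potential and acts as the cathode, so E°_cell = +0.77 − (-0.40) = 1.17 V.
Balancing electrons gives n = 2; the reaction quotient is Q = [Cd²⁺]·[Fe²⁺]^2/[Fe³⁺]^2 = 1 × 10^-6.
E = E° − (RT/nF) ln Q = 1.17 − (8.314×363)/(2×96500) × (-13.814) = 1.170 + 0.216 = 1.386 V.

1.39 V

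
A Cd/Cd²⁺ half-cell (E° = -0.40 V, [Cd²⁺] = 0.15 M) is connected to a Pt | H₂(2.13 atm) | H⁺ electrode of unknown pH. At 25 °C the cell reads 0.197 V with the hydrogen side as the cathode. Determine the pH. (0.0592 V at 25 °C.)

E°_cell = 0.40 V and n = 2.
log Q = n(E° − E)/0.0592 = 2×(0.40 − 0.197)/0.0592 = 6.858.
With Q = [Cd²⁺]·P(H₂) / [H⁺]^2, solving for [H⁺] gives log[H⁺] = -3.677, so pH = 3.68.

pH = 3.68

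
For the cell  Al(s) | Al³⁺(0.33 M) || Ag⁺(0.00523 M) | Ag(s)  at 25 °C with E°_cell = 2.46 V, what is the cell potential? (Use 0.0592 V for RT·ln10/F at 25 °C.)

2.33 V

Balancing electrons gives n = 3; the reaction quotient is Q = [Al³⁺]/[Ag⁺]^3 = 2.31 × 10^6.
At 25 °C, E = E° − (0.0592/n) log Q = 2.46 − (0.0592/3)(6.363) = 2.460 − 0.126 = 2.334 V.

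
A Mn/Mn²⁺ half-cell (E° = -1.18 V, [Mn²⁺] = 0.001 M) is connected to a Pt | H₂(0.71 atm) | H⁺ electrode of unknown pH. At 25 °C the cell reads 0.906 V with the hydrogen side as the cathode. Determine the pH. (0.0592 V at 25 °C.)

E°_cell = 1.18 V and n = 2.
log Q = n(E° − E)/0.0592 = 2×(1.18 − 0.906)/0.0592 = 9.257.
With Q = [Mn²⁺]·P(H₂) / [H⁺]^2, solving for [H⁺] gives log[H⁺] = -6.203, so pH = 6.20.

pH = 6.20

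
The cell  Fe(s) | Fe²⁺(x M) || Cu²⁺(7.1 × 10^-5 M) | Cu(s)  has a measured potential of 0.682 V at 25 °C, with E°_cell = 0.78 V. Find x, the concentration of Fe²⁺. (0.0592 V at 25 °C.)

0.15 M

From the Nernst equation, log Q = n(E° − E)/0.0592 = 2(0.78 − 0.682)/0.0592 = 3.311, so Q = 2050.
With Q = [Fe²⁺]/[Cu²⁺] and the known concentrations, [Fe²⁺] in the numerator gives [Fe²⁺] = 0.15 M.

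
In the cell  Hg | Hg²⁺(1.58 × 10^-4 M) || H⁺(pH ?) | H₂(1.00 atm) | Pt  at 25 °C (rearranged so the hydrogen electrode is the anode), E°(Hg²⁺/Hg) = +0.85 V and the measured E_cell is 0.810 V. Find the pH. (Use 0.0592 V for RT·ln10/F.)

pH = 1.22

E°_cell = 0.85 V and n = 2.
log Q = n(E° − E)/0.0592 = 2×(0.85 − 0.810)/0.0592 = 1.351.
With Q = [H⁺]^2 / ([Hg²⁺]·P(H₂)), solving for [H⁺] gives log[H⁺] = -1.225, so pH = 1.22.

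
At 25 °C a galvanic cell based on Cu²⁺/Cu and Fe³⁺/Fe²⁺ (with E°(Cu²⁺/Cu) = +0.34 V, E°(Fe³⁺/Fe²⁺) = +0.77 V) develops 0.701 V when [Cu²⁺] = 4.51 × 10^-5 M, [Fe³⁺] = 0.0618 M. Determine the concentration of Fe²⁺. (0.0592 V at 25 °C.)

2.4 × 10^-4 M

From the Nernst equation, log Q = n(E° − E)/0.0592 = 2(0.43 − 0.701)/0.0592 = -9.155, so Q = 6.99 × 10^-10.
With Q = [Cu²⁺]·[Fe²⁺]^2/[Fe³⁺]^2 and the known concentrations, [Fe²⁺]^2 in the numerator gives [Fe²⁺] = 2.4 × 10^-4 M.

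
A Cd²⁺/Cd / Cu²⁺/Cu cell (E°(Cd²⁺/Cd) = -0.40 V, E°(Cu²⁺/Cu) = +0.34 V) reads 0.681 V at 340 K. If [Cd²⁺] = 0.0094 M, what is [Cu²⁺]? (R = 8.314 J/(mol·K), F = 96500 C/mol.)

1.7 × 10^-4 M

From the Nernst equation, ln Q = nF(E° − E)/RT = 2×96500×(0.74 − 0.681)/(8.314×340) = 4.028, so Q = 56.2.
With Q = [Cd²⁺]/[Cu²⁺] and the known concentrations, [Cu²⁺] in the denominator gives [Cu²⁺] = 1.7 × 10^-4 M.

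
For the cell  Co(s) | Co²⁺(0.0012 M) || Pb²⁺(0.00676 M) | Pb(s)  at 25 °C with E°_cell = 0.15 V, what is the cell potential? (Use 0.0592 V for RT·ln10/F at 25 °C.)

Balancing electrons gives n = 2; the reaction quotient is Q = [Co²⁺]/[Pb²⁺] = 0.178.
At 25 °C, E = E° − (0.0592/n) log Q = 0.15 − (0.0592/2)(-0.751) = 0.150 + 0.022 = 0.172 V.

0.172 V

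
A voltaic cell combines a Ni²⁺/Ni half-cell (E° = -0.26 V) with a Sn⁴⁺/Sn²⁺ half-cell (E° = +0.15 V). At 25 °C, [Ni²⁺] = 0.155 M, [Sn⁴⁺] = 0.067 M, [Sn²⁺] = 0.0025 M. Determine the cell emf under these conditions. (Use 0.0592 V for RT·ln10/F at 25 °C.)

The Sn⁴⁺/Sn²⁺ couple has the higher reduction potential and acts as the cathode, so E°_cell = +0.15 − (-0.26) = 0.41 V.
Balancing electrons gives n = 2; the reaction quotient is Q = [Ni²⁺]·[Sn²⁺]/[Sn⁴⁺] = 0.00578.
At 25 °C, E = E° − (0.0592/n) log Q = 0.41 − (0.0592/2)(-2.238) = 0.410 + 0.066 = 0.476 V.

0.476 V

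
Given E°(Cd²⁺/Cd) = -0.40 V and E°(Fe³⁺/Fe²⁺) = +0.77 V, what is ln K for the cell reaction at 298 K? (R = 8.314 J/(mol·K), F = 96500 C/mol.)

ln K = 91.1

E°_cell = +0.77 − (-0.40) = 1.17 V, with n = 2 electrons transferred.
At equilibrium E = 0, so the Nernst equation gives ln K = nFE°/RT = (2)(96500)(1.17)/((8.314)(298)) = 91.14.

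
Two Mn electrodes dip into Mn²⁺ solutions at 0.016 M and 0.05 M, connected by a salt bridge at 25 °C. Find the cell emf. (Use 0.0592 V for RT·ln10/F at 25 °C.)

0.015 V

Both half-cells are Mn²⁺/Mn, so E°_cell = 0. The concentrated side is the cathode; the cell reaction moves Mn²⁺ from high to low concentration with n = 2.
Q = [Mn²⁺]_dilute/[Mn²⁺]_conc = 0.016/0.05 = 0.320.
E = 0 − (0.0592/2) log Q = −(0.0592/2)(-0.495) = 0.0147 V.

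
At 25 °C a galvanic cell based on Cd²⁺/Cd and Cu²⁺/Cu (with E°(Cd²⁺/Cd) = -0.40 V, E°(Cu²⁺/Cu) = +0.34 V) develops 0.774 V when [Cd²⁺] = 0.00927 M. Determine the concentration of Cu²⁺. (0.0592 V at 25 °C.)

0.13 M

From the Nernst equation, log Q = n(E° − E)/0.0592 = 2(0.74 − 0.774)/0.0592 = -1.149, so Q = 0.0710.
With Q = [Cd²⁺]/[Cu²⁺] and the known concentrations, [Cu²⁺] in the denominator gives [Cu²⁺] = 0.13 M.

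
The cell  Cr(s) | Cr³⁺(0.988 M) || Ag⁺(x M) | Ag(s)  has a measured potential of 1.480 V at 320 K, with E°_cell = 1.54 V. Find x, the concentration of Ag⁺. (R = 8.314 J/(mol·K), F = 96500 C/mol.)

0.11 M

From the Nernst equation, ln Q = nF(E° − E)/RT = 3×96500×(1.54 − 1.480)/(8.314×320) = 6.529, so Q = 685.
With Q = [Cr³⁺]/[Ag⁺]^3 and the known concentrations, [Ag⁺]^3 in the denominator gives [Ag⁺] = 0.11 M.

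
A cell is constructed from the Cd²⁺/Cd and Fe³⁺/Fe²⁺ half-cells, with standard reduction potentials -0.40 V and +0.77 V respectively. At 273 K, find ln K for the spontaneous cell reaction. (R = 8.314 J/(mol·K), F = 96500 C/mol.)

ln K = 99.5

E°_cell = +0.77 − (-0.40) = 1.17 V, with n = 2 electrons transferred.
At equilibrium E = 0, so the Nernst equation gives ln K = nFE°/RT = (2)(96500)(1.17)/((8.314)(273)) = 99.49.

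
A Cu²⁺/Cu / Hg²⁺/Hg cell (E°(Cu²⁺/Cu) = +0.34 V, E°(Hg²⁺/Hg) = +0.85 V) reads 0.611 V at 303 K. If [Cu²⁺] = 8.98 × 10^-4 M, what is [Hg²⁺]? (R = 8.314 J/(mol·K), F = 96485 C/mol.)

From the Nernst equation, ln Q = nF(E° − E)/RT = 2×96485×(0.51 − 0.611)/(8.314×303) = -7.737, so Q = 4.36 × 10^-4.
With Q = [Cu²⁺]/[Hg²⁺] and the known concentrations, [Hg²⁺] in the denominator gives [Hg²⁺] = 2.1 M.

2.1 M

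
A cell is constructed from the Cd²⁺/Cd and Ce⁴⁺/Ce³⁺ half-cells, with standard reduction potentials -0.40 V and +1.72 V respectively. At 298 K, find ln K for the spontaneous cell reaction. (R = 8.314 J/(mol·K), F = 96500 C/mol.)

E°_cell = +1.72 − (-0.40) = 2.12 V, with n = 2 electrons transferred.
At equilibrium E = 0, so the Nernst equation gives ln K = nFE°/RT = (2)(96500)(2.12)/((8.314)(298)) = 165.15.

ln K = 165.1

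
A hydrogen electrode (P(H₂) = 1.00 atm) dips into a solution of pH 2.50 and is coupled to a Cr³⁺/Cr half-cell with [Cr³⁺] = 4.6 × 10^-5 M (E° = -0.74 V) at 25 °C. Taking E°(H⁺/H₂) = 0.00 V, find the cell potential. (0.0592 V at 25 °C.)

0.68 V

The hydrogen couple is the cathode, so E°_cell = 0.74 V; n = 6.
[H⁺] = 10^(−2.50) = 0.0032 M, and Q = [Cr³⁺]^2·P(H₂)^3 / [H⁺]^6 = 2.12 × 10^6.
E = E° − (0.0592/6) log Q = 0.74 − (0.0592/6)(6.326) = 0.678 V.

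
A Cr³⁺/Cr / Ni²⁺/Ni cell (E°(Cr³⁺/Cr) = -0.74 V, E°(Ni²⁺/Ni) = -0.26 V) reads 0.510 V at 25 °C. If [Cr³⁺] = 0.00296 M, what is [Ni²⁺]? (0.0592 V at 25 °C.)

From the Nernst equation, log Q = n(E° − E)/0.0592 = 6(0.48 − 0.510)/0.0592 = -3.041, so Q = 9.11 × 10^-4.
With Q = [Cr³⁺]^2/[Ni²⁺]^3 and the known concentrations, [Ni²⁺]^3 in the denominator gives [Ni²⁺] = 0.21 M.

0.21 M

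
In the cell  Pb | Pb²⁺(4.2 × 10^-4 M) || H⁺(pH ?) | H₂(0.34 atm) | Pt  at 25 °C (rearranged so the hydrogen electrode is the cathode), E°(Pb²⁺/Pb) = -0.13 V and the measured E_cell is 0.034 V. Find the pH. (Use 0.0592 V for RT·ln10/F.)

pH = 3.54

E°_cell = 0.13 V and n = 2.
log Q = n(E° − E)/0.0592 = 2×(0.13 − 0.034)/0.0592 = 3.243.
With Q = [Pb²⁺]·P(H₂) / [H⁺]^2, solving for [H⁺] gives log[H⁺] = -3.544, so pH = 3.54.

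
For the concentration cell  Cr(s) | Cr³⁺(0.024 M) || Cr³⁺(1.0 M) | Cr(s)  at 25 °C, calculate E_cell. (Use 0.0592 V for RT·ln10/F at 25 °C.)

0.032 V

Both half-cells are Cr³⁺/Cr, so E°_cell = 0. The concentrated side is the cathode; the cell reaction moves Cr³⁺ from high to low concentration with n = 3.
Q = [Cr³⁺]_dilute/[Cr³⁺]_conc = 0.024/1.0 = 0.0240.
E = 0 − (0.0592/3) log Q = −(0.0592/3)(-1.620) = 0.0320 V.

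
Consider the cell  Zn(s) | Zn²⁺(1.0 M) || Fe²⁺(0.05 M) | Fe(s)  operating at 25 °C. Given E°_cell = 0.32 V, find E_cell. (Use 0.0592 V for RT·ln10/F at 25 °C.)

Balancing electrons gives n = 2; the reaction quotient is Q = [Zn²⁺]/[Fe²⁺] = 20.0.
At 25 °C, E = E° − (0.0592/n) log Q = 0.32 − (0.0592/2)(1.301) = 0.320 − 0.039 = 0.281 V.

0.281 V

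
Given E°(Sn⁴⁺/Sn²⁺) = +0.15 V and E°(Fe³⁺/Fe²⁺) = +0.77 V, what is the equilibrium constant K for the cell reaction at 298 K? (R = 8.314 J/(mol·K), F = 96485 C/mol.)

9.4 × 10^20

E°_cell = +0.77 − (+0.15) = 0.62 V, with n = 2 electrons transferred.
At equilibrium E = 0, so the Nernst equation gives ln K = nFE°/RT = (2)(96485)(0.62)/((8.314)(298)) = 48.29.
K = e^48.29 = 9.4 × 10^20.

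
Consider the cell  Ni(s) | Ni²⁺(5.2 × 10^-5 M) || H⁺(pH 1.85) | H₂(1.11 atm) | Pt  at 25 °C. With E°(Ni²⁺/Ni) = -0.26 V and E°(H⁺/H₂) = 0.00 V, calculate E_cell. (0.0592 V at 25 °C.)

The hydrogen couple is the cathode, so E°_cell = 0.26 V; n = 2.
[H⁺] = 10^(−1.85) = 0.014 M, and Q = [Ni²⁺]·P(H₂) / [H⁺]^2 = 0.289.
E = E° − (0.0592/2) log Q = 0.26 − (0.0592/2)(-0.539) = 0.276 V.

0.28 V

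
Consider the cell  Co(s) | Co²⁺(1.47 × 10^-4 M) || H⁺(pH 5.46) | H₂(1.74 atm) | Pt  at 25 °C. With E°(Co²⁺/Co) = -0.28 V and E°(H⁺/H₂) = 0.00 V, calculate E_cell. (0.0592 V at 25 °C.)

The hydrogen couple is the cathode, so E°_cell = 0.28 V; n = 2.
[H⁺] = 10^(−5.46) = 3.5 × 10^-6 M, and Q = [Co²⁺]·P(H₂) / [H⁺]^2 = 2.13 × 10^7.
E = E° − (0.0592/2) log Q = 0.28 − (0.0592/2)(7.328) = 0.063 V.

0.063 V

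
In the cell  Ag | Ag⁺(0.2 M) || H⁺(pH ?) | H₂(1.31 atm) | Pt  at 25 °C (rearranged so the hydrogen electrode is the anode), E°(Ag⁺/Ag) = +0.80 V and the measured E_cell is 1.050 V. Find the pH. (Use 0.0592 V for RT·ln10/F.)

E°_cell = 0.80 V and n = 2.
log Q = n(E° − E)/0.0592 = 2×(0.80 − 1.050)/0.0592 = -8.446.
With Q = [H⁺]^2 / ([Ag⁺]^2·P(H₂)), solving for [H⁺] gives log[H⁺] = -4.863, so pH = 4.86.

pH = 4.86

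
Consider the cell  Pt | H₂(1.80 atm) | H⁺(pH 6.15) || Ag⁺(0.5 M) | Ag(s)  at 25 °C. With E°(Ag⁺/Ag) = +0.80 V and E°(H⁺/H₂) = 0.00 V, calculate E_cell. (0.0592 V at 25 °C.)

The Ag⁺/Ag couple is the cathode, so E°_cell = 0.80 V; n = 2.
[H⁺] = 10^(−6.15) = 7.1 × 10^-7 M, and Q = [H⁺]^2 / ([Ag⁺]^2·P(H₂)) = 1.11 × 10^-12.
E = E° − (0.0592/2) log Q = 0.80 − (0.0592/2)(-11.953) = 1.154 V.

1.15 V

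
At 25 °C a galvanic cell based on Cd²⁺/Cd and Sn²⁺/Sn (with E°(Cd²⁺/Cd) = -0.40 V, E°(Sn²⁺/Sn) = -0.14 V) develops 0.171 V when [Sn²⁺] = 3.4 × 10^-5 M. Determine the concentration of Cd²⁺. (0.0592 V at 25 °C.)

0.035 M

From the Nernst equation, log Q = n(E° − E)/0.0592 = 2(0.26 − 0.171)/0.0592 = 3.007, so Q = 1020.
With Q = [Cd²⁺]/[Sn²⁺] and the known concentrations, [Cd²⁺] in the numerator gives [Cd²⁺] = 0.035 M.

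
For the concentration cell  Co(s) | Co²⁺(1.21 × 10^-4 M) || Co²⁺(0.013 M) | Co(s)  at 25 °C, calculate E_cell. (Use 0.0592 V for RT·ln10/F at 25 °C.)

Both half-cells are Co²⁺/Co, so E°_cell = 0. The concentrated side is the cathode; the cell reaction moves Co²⁺ from high to low concentration with n = 2.
Q = [Co²⁺]_dilute/[Co²⁺]_conc = 1.21 × 10^-4/0.013 = 0.00931.
E = 0 − (0.0592/2) log Q = −(0.0592/2)(-2.031) = 0.0601 V.

0.060 V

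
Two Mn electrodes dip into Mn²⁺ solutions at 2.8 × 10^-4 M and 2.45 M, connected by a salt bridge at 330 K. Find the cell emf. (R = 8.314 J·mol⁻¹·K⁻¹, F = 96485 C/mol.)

0.13 V

Both half-cells are Mn²⁺/Mn, so E°_cell = 0. The concentrated side is the cathode; the cell reaction moves Mn²⁺ from high to low concentration with n = 2.
Q = [Mn²⁺]_dilute/[Mn²⁺]_conc = 2.8 × 10^-4/2.45 = 1.14 × 10^-4.
E = 0 − (RT/nF) ln Q = −((8.314×330)/(2×96485))(-9.077) = 0.1291 V.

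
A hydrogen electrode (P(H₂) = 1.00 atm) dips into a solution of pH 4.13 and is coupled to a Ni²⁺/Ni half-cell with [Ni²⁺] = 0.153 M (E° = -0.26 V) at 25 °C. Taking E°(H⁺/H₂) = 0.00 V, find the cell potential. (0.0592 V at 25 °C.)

The hydrogen couple is the cathode, so E°_cell = 0.26 V; n = 2.
[H⁺] = 10^(−4.13) = 7.4 × 10^-5 M, and Q = [Ni²⁺]·P(H₂) / [H⁺]^2 = 2.78 × 10^7.
E = E° − (0.0592/2) log Q = 0.26 − (0.0592/2)(7.445) = 0.040 V.

0.040 V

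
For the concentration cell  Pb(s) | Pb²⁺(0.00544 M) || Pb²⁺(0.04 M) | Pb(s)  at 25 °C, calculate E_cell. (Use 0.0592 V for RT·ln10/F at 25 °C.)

0.026 V

Both half-cells are Pb²⁺/Pb, so E°_cell = 0. The concentrated side is the cathode; the cell reaction moves Pb²⁺ from high to low concentration with n = 2.
Q = [Pb²⁺]_dilute/[Pb²⁺]_conc = 0.00544/0.04 = 0.136.
E = 0 − (0.0592/2) log Q = −(0.0592/2)(-0.866) = 0.0256 V.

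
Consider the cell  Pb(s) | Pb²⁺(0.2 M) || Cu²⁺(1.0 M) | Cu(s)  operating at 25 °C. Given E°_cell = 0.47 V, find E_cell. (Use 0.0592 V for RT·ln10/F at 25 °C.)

0.491 V

Balancing electrons gives n = 2; the reaction quotient is Q = [Pb²⁺]/[Cu²⁺] = 0.200.
At 25 °C, E = E° − (0.0592/n) log Q = 0.47 − (0.0592/2)(-0.699) = 0.470 + 0.021 = 0.491 V.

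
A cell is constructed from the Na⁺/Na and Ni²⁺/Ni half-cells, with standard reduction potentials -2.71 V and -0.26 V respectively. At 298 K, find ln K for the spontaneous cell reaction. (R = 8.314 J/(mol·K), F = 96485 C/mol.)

E°_cell = -0.26 − (-2.71) = 2.45 V, with n = 2 electrons transferred.
At equilibrium E = 0, so the Nernst equation gives ln K = nFE°/RT = (2)(96485)(2.45)/((8.314)(298)) = 190.82.

ln K = 190.8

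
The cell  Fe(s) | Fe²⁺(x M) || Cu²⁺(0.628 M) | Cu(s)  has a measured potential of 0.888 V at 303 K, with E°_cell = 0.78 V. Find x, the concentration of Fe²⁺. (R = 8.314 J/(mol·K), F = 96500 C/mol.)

From the Nernst equation, ln Q = nF(E° − E)/RT = 2×96500×(0.78 − 0.888)/(8.314×303) = -8.274, so Q = 2.55 × 10^-4.
With Q = [Fe²⁺]/[Cu²⁺] and the known concentrations, [Fe²⁺] in the numerator gives [Fe²⁺] = 1.6 × 10^-4 M.

1.6 × 10^-4 M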